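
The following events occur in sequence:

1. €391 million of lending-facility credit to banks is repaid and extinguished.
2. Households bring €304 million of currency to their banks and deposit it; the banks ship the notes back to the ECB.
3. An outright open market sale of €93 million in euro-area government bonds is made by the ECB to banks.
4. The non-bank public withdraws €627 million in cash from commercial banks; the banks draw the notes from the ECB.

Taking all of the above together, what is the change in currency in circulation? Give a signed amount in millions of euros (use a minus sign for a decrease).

+€323 million

Discount-window repayment €391 million: no currency enters or leaves circulation → 0.
Currency deposit €304 million: notes return to the central bank → −€304M.
OMO sale (to banks) €93 million: no currency enters or leaves circulation → 0.
Currency withdrawal €627 million: notes leave the central bank → +€627M.
Net: 0 − 304 + 0 + 627 = +€323 million.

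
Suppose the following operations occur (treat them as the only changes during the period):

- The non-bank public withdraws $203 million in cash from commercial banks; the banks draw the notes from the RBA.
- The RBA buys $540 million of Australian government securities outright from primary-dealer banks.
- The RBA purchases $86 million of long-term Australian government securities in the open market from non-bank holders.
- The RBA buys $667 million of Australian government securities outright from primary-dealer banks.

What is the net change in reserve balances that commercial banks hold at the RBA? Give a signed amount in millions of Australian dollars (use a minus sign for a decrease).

+$1090 million

RBA balance sheet:
  Assets:      Securities +$1293M
  Liabilities: Bank reserves +$1090M, Currency in circulation +$203M
So the change in reserve balances that commercial banks hold at the RBA is +$1090 million.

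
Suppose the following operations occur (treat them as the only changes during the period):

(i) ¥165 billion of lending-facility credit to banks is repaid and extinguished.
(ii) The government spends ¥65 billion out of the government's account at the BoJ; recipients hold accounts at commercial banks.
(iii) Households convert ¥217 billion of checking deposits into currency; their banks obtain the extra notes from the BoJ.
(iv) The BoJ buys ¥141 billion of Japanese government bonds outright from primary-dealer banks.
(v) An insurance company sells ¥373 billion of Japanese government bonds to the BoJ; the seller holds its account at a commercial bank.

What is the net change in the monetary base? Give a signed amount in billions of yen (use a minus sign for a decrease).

Discount-window repayment ¥165 billion: BoJ balance sheet contracts → −¥165B.
Government spending ¥65 billion: a non-base liability converts back to reserves → +¥65B.
Currency withdrawal ¥217 billion: just a shift between currency and reserves — both are base money → 0.
OMO purchase (from banks) ¥141 billion: BoJ balance sheet expands → +¥141B.
Asset purchase (from non-banks) ¥373 billion: BoJ balance sheet expands → +¥373B.
Net: −165 + 65 + 0 + 141 + 373 = +¥414 billion.

+¥414 billion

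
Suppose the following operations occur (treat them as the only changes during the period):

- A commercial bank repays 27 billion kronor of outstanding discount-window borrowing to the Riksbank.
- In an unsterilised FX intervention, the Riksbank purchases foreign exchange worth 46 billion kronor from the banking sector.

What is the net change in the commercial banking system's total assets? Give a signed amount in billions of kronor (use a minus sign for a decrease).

-27 billion

Discount-window repayment 27 billion kronor: bank balance sheets shrink → −27B.
FX purchase 46 billion kronor: just an asset swap on bank balance sheets → 0.
Net: −27 + 0 = -27 billion.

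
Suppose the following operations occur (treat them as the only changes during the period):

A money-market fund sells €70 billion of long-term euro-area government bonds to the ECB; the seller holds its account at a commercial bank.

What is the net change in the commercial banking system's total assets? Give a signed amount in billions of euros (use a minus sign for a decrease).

Asset purchase (from non-banks) €70 billion: bank balance sheets expand → +€70B.

+€70 billion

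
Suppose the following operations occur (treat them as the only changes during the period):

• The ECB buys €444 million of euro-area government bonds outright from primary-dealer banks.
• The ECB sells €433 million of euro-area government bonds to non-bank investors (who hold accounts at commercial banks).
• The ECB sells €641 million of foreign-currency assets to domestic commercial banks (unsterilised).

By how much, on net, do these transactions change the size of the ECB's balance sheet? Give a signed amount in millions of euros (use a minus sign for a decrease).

OMO purchase (from banks) €444 million: an ECB asset is acquired → +€444M.
Asset sale (to non-banks) €433 million: an ECB asset is shed → −€433M.
FX sale €641 million: an ECB asset is shed → −€641M.
Net: 444 − 433 − 641 = -€630 million.

-€630 million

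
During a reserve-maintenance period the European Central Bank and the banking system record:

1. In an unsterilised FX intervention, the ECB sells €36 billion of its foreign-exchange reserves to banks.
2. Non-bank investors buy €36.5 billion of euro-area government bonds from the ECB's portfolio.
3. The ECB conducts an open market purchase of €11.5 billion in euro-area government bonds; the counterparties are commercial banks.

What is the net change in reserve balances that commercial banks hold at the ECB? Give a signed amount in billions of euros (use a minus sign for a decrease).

-€61 billion

FX sale €36 billion: the buying banks pay out of their reserve balances → −€36B.
Asset sale (to non-banks) €36.5 billion: the non-bank buyers' banks settle from reserves → −€36.5B.
OMO purchase (from banks) €11.5 billion: the ECB pays by crediting reserve accounts → +€11.5B.
Net: −36 − 36.5 + 11.5 = -€61 billion.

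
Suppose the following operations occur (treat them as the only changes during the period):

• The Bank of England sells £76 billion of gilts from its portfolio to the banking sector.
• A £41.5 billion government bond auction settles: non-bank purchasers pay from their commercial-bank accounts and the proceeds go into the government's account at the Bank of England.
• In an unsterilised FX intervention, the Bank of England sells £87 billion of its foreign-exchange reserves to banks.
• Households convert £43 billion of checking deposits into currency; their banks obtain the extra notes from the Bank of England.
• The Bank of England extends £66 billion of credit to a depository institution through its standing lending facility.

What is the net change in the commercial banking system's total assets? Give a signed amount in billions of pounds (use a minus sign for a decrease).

-£18.5 billion

Bank of England balance sheet:
  Assets:      Securities −£76B, Loans to banks +£66B, Foreign assets −£87B
  Liabilities: Bank reserves −£181.5B, Currency in circulation +£43B, Government deposits +£41.5B
Commercial banking system:
  Assets:      Reserves at CB −£181.5B, Securities +£76B, Foreign assets +£87B
  Liabilities: Checkable deposits −£84.5B, Borrowings from CB +£66B
Change in total bank assets = -£18.5 billion.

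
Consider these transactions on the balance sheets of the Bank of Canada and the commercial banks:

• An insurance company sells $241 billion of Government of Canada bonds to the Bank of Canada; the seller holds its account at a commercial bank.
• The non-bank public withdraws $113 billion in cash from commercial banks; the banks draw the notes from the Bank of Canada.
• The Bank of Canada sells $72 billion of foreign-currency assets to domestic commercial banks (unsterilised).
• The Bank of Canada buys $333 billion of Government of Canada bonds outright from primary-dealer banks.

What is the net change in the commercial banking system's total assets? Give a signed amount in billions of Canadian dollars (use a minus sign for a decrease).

Asset purchase (from non-banks) $241 billion: bank balance sheets expand → +$241B.
Currency withdrawal $113 billion: bank balance sheets shrink → −$113B.
FX sale $72 billion: just an asset swap on bank balance sheets → 0.
OMO purchase (from banks) $333 billion: just an asset swap on bank balance sheets → 0.
Net: 241 − 113 + 0 + 0 = +$128 billion.

+$128 billion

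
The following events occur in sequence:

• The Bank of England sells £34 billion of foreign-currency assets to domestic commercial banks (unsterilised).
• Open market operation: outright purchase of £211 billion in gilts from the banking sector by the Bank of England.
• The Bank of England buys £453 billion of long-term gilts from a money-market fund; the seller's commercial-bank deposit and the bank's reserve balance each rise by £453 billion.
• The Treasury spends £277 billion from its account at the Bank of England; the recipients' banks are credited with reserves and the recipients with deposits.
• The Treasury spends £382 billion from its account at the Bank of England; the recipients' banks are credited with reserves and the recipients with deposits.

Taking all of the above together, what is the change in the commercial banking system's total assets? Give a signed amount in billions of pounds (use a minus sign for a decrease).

+£1112 billion

FX sale £34 billion: just an asset swap on bank balance sheets → 0.
OMO purchase (from banks) £211 billion: just an asset swap on bank balance sheets → 0.
Asset purchase (from non-banks) £453 billion: bank balance sheets expand → +£453B.
Government spending £277 billion: bank balance sheets expand → +£277B.
Government spending £382 billion: bank balance sheets expand → +£382B.
Net: 0 + 0 + 453 + 277 + 382 = +£1112 billion.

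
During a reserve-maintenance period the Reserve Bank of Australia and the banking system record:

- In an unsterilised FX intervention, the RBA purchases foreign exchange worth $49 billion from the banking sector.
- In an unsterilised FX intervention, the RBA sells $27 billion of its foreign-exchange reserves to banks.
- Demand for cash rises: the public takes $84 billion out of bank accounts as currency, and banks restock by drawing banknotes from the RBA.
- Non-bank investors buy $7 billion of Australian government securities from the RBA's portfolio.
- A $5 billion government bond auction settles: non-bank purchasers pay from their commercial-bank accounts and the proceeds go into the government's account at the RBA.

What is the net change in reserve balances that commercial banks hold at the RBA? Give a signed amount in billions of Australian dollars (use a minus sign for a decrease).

-$74 billion

FX purchase $49 billion: the RBA pays by crediting reserve accounts → +$49B.
FX sale $27 billion: the buying banks pay out of their reserve balances → −$27B.
Currency withdrawal $84 billion: banks swap reserves for currency → −$84B.
Asset sale (to non-banks) $7 billion: the non-bank buyers' banks settle from reserves → −$7B.
Government account inflow $5 billion: funds move from bank reserves into the government account → −$5B.
Net: 49 − 27 − 84 − 7 − 5 = -$74 billion.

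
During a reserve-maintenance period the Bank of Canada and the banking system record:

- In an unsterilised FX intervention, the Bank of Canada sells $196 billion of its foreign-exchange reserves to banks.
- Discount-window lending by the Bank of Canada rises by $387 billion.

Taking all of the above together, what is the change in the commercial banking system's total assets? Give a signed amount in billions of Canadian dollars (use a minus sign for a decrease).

+$387 billion

FX sale $196 billion: just an asset swap on bank balance sheets → 0.
Discount-window loan $387 billion: bank balance sheets expand → +$387B.
Net: 0 + 387 = +$387 billion.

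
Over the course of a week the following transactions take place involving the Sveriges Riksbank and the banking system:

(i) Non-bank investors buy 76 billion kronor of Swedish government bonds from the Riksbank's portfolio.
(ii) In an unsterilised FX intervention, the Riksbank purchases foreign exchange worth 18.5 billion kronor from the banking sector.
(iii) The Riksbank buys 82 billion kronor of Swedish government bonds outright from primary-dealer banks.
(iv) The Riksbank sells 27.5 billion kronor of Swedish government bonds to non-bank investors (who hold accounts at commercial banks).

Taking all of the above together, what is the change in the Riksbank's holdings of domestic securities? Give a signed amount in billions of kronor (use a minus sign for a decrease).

-21.5 billion

Asset sale (to non-banks) 76 billion kronor: securities removed from the Riksbank's portfolio → −76B.
FX purchase 18.5 billion kronor: the Riksbank's securities portfolio is untouched → 0.
OMO purchase (from banks) 82 billion kronor: securities added to the Riksbank's portfolio → +82B.
Asset sale (to non-banks) 27.5 billion kronor: securities removed from the Riksbank's portfolio → −27.5B.
Net: −76 + 0 + 82 − 27.5 = -21.5 billion.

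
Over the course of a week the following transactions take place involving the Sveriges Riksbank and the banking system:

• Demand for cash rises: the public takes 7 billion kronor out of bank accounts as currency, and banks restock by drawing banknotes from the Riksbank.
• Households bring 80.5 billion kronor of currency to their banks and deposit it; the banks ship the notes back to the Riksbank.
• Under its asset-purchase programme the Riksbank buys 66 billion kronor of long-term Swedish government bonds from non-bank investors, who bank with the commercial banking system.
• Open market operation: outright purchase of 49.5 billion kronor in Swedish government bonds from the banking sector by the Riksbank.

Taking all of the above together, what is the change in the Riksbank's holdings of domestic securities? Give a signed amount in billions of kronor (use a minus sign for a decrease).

Currency withdrawal 7 billion kronor: the Riksbank's securities portfolio is untouched → 0.
Currency deposit 80.5 billion kronor: the Riksbank's securities portfolio is untouched → 0.
Asset purchase (from non-banks) 66 billion kronor: securities added to the Riksbank's portfolio → +66B.
OMO purchase (from banks) 49.5 billion kronor: securities added to the Riksbank's portfolio → +49.5B.
Net: 0 + 0 + 66 + 49.5 = +115.5 billion.

+115.5 billion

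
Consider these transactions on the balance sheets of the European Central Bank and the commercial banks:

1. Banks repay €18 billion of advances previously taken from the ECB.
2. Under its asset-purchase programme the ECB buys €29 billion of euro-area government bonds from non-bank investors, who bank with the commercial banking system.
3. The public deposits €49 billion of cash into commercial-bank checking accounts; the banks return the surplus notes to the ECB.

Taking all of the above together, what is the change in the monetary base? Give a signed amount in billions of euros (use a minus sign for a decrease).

+€11 billion

Discount-window repayment €18 billion: ECB balance sheet contracts → −€18B.
Asset purchase (from non-banks) €29 billion: ECB balance sheet expands → +€29B.
Currency deposit €49 billion: just a shift between currency and reserves — both are base money → 0.
Net: −18 + 29 + 0 = +€11 billion.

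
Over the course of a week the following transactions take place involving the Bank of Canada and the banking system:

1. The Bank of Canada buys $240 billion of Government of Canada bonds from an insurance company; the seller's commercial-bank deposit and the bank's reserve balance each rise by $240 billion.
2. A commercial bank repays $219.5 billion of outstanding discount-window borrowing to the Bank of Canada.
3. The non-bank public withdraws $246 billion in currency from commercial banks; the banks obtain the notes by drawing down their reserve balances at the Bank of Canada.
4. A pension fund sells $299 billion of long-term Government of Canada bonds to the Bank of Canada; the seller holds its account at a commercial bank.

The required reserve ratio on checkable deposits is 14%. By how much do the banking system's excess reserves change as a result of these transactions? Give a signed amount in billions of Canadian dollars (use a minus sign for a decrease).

+$32.48 billion

Asset purchase (from non-banks) $240 billion: reserves +$240B, deposits +$240B.
Discount-window repayment $219.5 billion: reserves −$219.5B, deposits 0.
Currency withdrawal $246 billion: reserves −$246B, deposits −$246B.
Asset purchase (from non-banks) $299 billion: reserves +$299B, deposits +$299B.
Totals: Δreserves = +$73.5B, Δdeposits = +$293B.
Δrequired reserves = 14% × +$293B = +$41.02B.
Δexcess reserves = Δreserves − Δrequired = +$73.5B − (+$41.02B) = +$32.48 billion.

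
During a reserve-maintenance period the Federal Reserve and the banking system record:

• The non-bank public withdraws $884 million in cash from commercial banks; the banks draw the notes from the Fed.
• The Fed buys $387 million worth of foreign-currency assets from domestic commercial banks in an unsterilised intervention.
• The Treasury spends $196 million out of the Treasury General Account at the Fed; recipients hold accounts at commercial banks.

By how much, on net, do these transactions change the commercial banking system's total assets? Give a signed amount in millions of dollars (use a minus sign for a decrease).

Fed balance sheet:
  Assets:      Foreign assets +$387M
  Liabilities: Bank reserves −$301M, Currency in circulation +$884M, Government deposits −$196M
Commercial banking system:
  Assets:      Reserves at CB −$301M, Foreign assets −$387M
  Liabilities: Checkable deposits −$688M
Change in total bank assets = -$688 million.

-$688 million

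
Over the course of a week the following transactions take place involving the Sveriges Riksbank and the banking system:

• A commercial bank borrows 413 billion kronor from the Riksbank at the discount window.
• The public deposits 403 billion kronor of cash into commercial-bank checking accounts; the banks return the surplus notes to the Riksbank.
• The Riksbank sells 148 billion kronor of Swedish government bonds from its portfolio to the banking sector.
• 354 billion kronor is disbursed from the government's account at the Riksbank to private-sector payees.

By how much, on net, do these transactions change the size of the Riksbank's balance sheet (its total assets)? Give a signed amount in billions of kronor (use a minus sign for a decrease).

Riksbank balance sheet:
  Assets:      Securities −148B, Loans to banks +413B
  Liabilities: Bank reserves +1022B, Currency in circulation −403B, Government deposits −354B
Change in total Riksbank assets = +265 billion.

+265 billion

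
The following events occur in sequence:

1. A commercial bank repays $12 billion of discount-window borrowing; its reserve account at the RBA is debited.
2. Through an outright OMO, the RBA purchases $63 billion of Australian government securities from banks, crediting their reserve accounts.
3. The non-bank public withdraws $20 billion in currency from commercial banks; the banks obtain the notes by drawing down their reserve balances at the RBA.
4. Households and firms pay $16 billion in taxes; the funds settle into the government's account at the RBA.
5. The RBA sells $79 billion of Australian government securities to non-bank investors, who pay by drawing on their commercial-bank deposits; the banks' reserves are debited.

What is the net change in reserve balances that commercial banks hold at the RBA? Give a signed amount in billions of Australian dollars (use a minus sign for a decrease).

-$64 billion

RBA balance sheet:
  Assets:      Securities −$16B, Loans to banks −$12B
  Liabilities: Bank reserves −$64B, Currency in circulation +$20B, Government deposits +$16B
So the change in reserve balances that commercial banks hold at the RBA is -$64 billion.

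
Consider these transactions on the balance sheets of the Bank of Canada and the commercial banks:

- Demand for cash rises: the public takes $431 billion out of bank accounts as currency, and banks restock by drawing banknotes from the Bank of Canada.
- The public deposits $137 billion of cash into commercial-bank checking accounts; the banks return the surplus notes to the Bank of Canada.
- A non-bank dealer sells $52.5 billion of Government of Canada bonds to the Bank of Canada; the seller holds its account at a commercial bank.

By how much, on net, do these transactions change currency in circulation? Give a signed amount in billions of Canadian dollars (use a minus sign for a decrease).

+$294 billion

Bank of Canada balance sheet:
  Assets:      Securities +$52.5B
  Liabilities: Bank reserves −$241.5B, Currency in circulation +$294B
Commercial banking system:
  Assets:      Reserves at CB −$241.5B
  Liabilities: Checkable deposits −$241.5B
So the change in currency in circulation is +$294 billion.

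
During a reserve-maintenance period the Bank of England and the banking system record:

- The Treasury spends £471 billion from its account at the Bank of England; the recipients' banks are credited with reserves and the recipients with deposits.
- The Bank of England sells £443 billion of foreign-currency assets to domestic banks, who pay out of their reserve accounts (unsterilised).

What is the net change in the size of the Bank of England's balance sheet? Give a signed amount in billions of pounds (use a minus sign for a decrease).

Bank of England balance sheet:
  Assets:      Foreign assets −£443B
  Liabilities: Bank reserves +£28B, Government deposits −£471B
Commercial banking system:
  Assets:      Reserves at CB +£28B, Foreign assets +£443B
  Liabilities: Checkable deposits +£471B
Change in total Bank of England assets = -£443 billion.

-£443 billion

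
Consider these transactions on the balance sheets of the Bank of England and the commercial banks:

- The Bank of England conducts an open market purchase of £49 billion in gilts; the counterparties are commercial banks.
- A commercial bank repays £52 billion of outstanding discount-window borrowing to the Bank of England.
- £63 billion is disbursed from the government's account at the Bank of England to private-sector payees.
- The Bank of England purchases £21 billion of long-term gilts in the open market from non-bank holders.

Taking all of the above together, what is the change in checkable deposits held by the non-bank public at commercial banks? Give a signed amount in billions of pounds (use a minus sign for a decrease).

OMO purchase (from banks) £49 billion: the counterparty is a bank, so public deposits are unchanged → 0.
Discount-window repayment £52 billion: the counterparty is a bank, so public deposits are unchanged → 0.
Government spending £63 billion: non-bank counterparties' bank balances rise → +£63B.
Asset purchase (from non-banks) £21 billion: non-bank counterparties' bank balances rise → +£21B.
Net: 0 + 0 + 63 + 21 = +£84 billion.

+£84 billion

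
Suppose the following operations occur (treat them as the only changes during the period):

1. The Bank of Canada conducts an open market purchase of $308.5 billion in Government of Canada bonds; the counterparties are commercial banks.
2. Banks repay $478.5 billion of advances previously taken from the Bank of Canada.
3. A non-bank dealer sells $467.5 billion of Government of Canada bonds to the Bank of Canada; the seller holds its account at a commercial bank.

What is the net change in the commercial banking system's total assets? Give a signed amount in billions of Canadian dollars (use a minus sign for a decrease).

OMO purchase (from banks) $308.5 billion: just an asset swap on bank balance sheets → 0.
Discount-window repayment $478.5 billion: bank balance sheets shrink → −$478.5B.
Asset purchase (from non-banks) $467.5 billion: bank balance sheets expand → +$467.5B.
Net: 0 − 478.5 + 467.5 = -$11 billion.

-$11 billion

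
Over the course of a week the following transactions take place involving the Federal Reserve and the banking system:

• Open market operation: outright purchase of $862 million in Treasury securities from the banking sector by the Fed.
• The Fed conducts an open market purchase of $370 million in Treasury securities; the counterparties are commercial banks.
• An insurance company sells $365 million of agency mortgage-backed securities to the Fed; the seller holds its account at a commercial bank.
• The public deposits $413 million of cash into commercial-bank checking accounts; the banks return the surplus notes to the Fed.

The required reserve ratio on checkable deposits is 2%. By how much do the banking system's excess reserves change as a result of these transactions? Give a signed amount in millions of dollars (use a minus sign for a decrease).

OMO purchase (from banks) $862 million: reserves +$862M, deposits 0.
OMO purchase (from banks) $370 million: reserves +$370M, deposits 0.
Asset purchase (from non-banks) $365 million: reserves +$365M, deposits +$365M.
Currency deposit $413 million: reserves +$413M, deposits +$413M.
Totals: Δreserves = +$2010M, Δdeposits = +$778M.
Δrequired reserves = 2% × +$778M = +$15.56M.
Δexcess reserves = Δreserves − Δrequired = +$2010M − (+$15.56M) = +$1994.44 million.

+$1994.44 million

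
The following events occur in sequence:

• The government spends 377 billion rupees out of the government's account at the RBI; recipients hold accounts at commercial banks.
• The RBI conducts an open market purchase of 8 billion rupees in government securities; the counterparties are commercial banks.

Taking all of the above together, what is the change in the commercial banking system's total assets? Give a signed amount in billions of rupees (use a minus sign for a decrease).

+377 billion

RBI balance sheet:
  Assets:      Securities +8B
  Liabilities: Bank reserves +385B, Government deposits −377B
Commercial banking system:
  Assets:      Reserves at CB +385B, Securities −8B
  Liabilities: Checkable deposits +377B
Change in total bank assets = +377 billion.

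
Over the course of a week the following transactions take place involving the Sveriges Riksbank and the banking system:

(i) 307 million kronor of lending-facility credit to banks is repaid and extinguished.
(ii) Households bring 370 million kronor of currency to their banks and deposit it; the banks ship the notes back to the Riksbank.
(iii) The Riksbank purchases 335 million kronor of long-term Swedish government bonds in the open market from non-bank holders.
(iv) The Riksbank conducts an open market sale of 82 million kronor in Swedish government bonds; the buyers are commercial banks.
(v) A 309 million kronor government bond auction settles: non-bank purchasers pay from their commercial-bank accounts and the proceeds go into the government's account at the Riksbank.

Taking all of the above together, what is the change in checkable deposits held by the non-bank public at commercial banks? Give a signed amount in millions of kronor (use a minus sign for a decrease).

Discount-window repayment 307 million kronor: the counterparty is a bank, so public deposits are unchanged → 0.
Currency deposit 370 million kronor: non-bank counterparties' bank balances rise → +370M.
Asset purchase (from non-banks) 335 million kronor: non-bank counterparties' bank balances rise → +335M.
OMO sale (to banks) 82 million kronor: the counterparty is a bank, so public deposits are unchanged → 0.
Government account inflow 309 million kronor: non-bank counterparties' bank balances fall → −309M.
Net: 0 + 370 + 335 + 0 − 309 = +396 million.

+396 million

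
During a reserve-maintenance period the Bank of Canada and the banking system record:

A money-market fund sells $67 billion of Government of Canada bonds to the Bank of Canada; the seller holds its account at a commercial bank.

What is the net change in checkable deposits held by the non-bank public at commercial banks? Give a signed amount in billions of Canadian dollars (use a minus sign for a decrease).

+$67 billion

Asset purchase (from non-banks) $67 billion: non-bank counterparties' bank balances rise → +$67B.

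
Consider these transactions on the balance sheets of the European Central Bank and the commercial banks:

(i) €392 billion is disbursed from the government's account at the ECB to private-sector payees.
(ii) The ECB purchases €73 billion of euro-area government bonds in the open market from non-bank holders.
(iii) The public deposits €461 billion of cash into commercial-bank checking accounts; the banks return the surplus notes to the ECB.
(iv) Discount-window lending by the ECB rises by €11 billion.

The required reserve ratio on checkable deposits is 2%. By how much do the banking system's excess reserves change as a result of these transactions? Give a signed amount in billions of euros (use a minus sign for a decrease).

Government spending €392 billion: reserves +€392B, deposits +€392B.
Asset purchase (from non-banks) €73 billion: reserves +€73B, deposits +€73B.
Currency deposit €461 billion: reserves +€461B, deposits +€461B.
Discount-window loan €11 billion: reserves +€11B, deposits 0.
Totals: Δreserves = +€937B, Δdeposits = +€926B.
Δrequired reserves = 2% × +€926B = +€18.52B.
Δexcess reserves = Δreserves − Δrequired = +€937B − (+€18.52B) = +€918.48 billion.

+€918.48 billion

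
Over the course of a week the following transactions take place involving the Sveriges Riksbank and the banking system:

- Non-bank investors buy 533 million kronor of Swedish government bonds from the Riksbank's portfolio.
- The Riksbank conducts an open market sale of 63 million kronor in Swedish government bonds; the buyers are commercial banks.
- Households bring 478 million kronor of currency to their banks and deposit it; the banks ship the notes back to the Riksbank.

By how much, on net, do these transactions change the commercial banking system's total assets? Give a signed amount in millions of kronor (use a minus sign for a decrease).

Riksbank balance sheet:
  Assets:      Securities −596M
  Liabilities: Bank reserves −118M, Currency in circulation −478M
Commercial banking system:
  Assets:      Reserves at CB −118M, Securities +63M
  Liabilities: Checkable deposits −55M
Change in total bank assets = -55 million.

-55 million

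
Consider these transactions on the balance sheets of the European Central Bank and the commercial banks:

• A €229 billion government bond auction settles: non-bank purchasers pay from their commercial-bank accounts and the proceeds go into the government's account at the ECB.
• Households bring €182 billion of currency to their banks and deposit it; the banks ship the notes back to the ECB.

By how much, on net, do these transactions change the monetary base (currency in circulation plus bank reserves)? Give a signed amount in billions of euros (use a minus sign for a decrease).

Government account inflow €229 billion: reserves shift to a non-base liability → −€229B.
Currency deposit €182 billion: just a shift between currency and reserves — both are base money → 0.
Net: −229 + 0 = -€229 billion.

-€229 billion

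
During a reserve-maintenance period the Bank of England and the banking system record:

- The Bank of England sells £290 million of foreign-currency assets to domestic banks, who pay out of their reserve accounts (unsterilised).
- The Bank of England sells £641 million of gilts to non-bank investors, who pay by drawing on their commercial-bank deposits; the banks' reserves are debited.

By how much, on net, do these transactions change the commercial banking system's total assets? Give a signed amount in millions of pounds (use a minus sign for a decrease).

-£641 million

FX sale £290 million: just an asset swap on bank balance sheets → 0.
Asset sale (to non-banks) £641 million: bank balance sheets shrink → −£641M.
Net: 0 − 641 = -£641 million.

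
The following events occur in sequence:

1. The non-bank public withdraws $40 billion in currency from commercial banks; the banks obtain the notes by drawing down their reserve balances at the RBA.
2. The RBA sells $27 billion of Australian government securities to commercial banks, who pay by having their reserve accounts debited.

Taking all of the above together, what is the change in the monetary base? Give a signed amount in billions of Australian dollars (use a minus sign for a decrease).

-$27 billion

Currency withdrawal $40 billion: just a shift between currency and reserves — both are base money → 0.
OMO sale (to banks) $27 billion: RBA balance sheet contracts → −$27B.
Net: 0 − 27 = -$27 billion.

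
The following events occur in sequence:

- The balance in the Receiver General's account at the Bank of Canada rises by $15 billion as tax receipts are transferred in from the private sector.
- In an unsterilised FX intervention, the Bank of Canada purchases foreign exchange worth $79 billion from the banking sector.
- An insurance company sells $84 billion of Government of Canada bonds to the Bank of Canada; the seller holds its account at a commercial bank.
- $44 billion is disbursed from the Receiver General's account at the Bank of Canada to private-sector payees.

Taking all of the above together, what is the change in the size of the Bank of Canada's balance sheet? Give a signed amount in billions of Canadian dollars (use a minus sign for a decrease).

Government account inflow $15 billion: only the composition of liabilities changes → 0.
FX purchase $79 billion: a Bank of Canada asset is acquired → +$79B.
Asset purchase (from non-banks) $84 billion: a Bank of Canada asset is acquired → +$84B.
Government spending $44 billion: only the composition of liabilities changes → 0.
Net: 0 + 79 + 84 + 0 = +$163 billion.

+$163 billion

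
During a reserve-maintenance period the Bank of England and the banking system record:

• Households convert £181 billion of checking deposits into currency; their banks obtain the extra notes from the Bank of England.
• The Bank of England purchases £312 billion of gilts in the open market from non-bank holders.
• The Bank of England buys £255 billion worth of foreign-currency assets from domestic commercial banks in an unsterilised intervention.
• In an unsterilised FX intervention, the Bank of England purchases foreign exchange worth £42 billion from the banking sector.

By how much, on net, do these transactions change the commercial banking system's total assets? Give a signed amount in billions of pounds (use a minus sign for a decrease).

+£131 billion

Bank of England balance sheet:
  Assets:      Securities +£312B, Foreign assets +£297B
  Liabilities: Bank reserves +£428B, Currency in circulation +£181B
Commercial banking system:
  Assets:      Reserves at CB +£428B, Foreign assets −£297B
  Liabilities: Checkable deposits +£131B
Change in total bank assets = +£131 billion.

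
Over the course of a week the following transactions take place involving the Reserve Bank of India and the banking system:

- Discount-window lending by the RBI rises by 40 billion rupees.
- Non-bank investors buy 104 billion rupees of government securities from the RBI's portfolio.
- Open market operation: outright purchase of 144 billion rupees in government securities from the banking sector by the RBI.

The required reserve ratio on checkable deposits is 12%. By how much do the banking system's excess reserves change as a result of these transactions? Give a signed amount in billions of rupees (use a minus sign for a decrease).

+92.48 billion

Discount-window loan 40 billion rupees: reserves +40B, deposits 0.
Asset sale (to non-banks) 104 billion rupees: reserves −104B, deposits −104B.
OMO purchase (from banks) 144 billion rupees: reserves +144B, deposits 0.
Totals: Δreserves = +80B, Δdeposits = −104B.
Δrequired reserves = 12% × −104B = −12.48B.
Δexcess reserves = Δreserves − Δrequired = +80B − (−12.48B) = +92.48 billion.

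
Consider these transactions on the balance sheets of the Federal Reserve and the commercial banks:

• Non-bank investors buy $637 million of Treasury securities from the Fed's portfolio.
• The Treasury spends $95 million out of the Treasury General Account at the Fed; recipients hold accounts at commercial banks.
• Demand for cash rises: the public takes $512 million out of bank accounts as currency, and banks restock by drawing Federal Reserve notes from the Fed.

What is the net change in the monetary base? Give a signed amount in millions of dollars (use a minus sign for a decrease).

Asset sale (to non-banks) $637 million: Fed balance sheet contracts → −$637M.
Government spending $95 million: a non-base liability converts back to reserves → +$95M.
Currency withdrawal $512 million: just a shift between currency and reserves — both are base money → 0.
Net: −637 + 95 + 0 = -$542 million.

-$542 million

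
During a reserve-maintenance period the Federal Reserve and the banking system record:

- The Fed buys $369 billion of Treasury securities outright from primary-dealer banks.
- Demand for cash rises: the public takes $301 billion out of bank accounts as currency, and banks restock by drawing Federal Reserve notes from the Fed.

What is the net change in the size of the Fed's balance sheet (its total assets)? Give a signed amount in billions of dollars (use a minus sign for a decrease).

OMO purchase (from banks) $369 billion: a Fed asset is acquired → +$369B.
Currency withdrawal $301 billion: only the composition of liabilities changes → 0.
Net: 369 + 0 = +$369 billion.

+$369 billion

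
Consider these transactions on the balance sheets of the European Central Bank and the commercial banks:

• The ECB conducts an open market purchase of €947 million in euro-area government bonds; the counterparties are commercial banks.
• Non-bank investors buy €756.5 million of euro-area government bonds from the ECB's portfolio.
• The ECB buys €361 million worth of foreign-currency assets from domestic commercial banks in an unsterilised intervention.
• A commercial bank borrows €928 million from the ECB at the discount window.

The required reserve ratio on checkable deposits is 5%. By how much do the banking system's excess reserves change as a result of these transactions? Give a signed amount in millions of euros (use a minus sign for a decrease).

+€1517.325 million

OMO purchase (from banks) €947 million: reserves +€947M, deposits 0.
Asset sale (to non-banks) €756.5 million: reserves −€756.5M, deposits −€756.5M.
FX purchase €361 million: reserves +€361M, deposits 0.
Discount-window loan €928 million: reserves +€928M, deposits 0.
Totals: Δreserves = +€1479.5M, Δdeposits = −€756.5M.
Δrequired reserves = 5% × −€756.5M = −€37.825M.
Δexcess reserves = Δreserves − Δrequired = +€1479.5M − (−€37.825M) = +€1517.325 million.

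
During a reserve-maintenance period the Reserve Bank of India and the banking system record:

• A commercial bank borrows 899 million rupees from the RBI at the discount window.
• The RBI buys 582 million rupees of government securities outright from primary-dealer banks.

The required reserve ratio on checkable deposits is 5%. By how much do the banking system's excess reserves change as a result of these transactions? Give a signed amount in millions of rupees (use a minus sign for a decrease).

Discount-window loan 899 million rupees: reserves +899M, deposits 0.
OMO purchase (from banks) 582 million rupees: reserves +582M, deposits 0.
Totals: Δreserves = +1481M, Δdeposits = 0.
Δrequired reserves = 5% × 0 = 0.
Δexcess reserves = Δreserves − Δrequired = +1481M − (0) = +1481 million.

+1481 million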